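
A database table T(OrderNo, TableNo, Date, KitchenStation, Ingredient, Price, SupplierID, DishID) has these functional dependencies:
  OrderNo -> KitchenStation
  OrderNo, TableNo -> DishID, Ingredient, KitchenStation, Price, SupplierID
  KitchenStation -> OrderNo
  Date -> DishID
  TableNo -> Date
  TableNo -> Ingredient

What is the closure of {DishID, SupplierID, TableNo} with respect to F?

Start with {DishID, SupplierID, TableNo}.
TableNo -> Date applies; add {Date} → now {Date, DishID, SupplierID, TableNo}.
TableNo -> Ingredient applies; add {Ingredient} → now {Date, DishID, Ingredient, SupplierID, TableNo}.
No further FD applies.

{Date, DishID, Ingredient, SupplierID, TableNo}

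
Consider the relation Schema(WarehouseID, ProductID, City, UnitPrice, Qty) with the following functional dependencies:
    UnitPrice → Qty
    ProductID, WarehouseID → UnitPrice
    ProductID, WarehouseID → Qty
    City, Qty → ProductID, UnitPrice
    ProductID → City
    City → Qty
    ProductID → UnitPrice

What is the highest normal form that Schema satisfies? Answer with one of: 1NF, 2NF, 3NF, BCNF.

1NF

Candidate keys: {City, WarehouseID}, {ProductID, WarehouseID}. Prime attributes: {City, ProductID, WarehouseID}.
UnitPrice → Qty: {UnitPrice}⁺ = {Qty, UnitPrice}, which is not all of the attributes, so the left side is not a superkey — BCNF is violated.
UnitPrice → Qty has non-prime {Qty} on the right and a non-superkey on the left, so 3NF fails.
Since {City} ⊂ {City, WarehouseID} and {City}⁺ ⊇ {Qty, UnitPrice} with {Qty, UnitPrice} non-prime, there is a partial dependency; 2NF fails.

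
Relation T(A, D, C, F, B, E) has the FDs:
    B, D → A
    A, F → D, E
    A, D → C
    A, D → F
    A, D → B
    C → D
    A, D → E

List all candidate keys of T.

{A, C}, {A, D}, {A, F}, {B, C}, {B, D}

{A, C}⁺ = {A, B, C, D, E, F} — all of the relation — so {A, C} is a candidate key.
{A, D}⁺ = {A, B, C, D, E, F} — all of the relation — so {A, D} is a candidate key.
{A, F}⁺ = {A, B, C, D, E, F} — all of the relation — so {A, F} is a candidate key.
{B, C}⁺ = {A, B, C, D, E, F} — all of the relation — so {B, C} is a candidate key.
{B, D}⁺ = {A, B, C, D, E, F} — all of the relation — so {B, D} is a candidate key.
Any other superkey properly contains one of these, so there are no further candidate keys.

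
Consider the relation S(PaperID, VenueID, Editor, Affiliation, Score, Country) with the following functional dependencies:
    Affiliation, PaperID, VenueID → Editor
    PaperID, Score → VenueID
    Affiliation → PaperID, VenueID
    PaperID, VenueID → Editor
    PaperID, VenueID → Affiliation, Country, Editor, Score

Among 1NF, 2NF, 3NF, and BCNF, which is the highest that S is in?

BCNF

Candidate keys: {Affiliation}, {PaperID, Score}, {PaperID, VenueID}. Prime attributes: {Affiliation, PaperID, Score, VenueID}.
Each dependency's left side is a superkey — BCNF holds.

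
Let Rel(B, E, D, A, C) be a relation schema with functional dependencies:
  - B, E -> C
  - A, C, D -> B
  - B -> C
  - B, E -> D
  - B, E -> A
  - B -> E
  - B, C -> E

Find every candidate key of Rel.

{B}⁺ = {A, B, C, D, E}, which is every attribute, so {B} is a candidate key.
{A, C, D}⁺ = {A, B, C, D, E}, which is every attribute, so {A, C, D} is a candidate key.
These are minimal and exhaustive — every other superkey contains one of them.

{A, C, D}, {B}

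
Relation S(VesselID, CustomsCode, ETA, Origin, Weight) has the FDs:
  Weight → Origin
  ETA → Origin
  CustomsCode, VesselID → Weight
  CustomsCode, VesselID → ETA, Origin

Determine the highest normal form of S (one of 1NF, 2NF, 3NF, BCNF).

Candidate key: {CustomsCode, VesselID}. Prime attributes: {CustomsCode, VesselID}.
Weight → Origin breaks BCNF: {Weight}⁺ = {Origin, Weight}, so {Weight} is not a superkey.
Because {Origin} is non-prime and the left side of Weight → Origin is not a superkey, the relation is not in 3NF.
No proper subset of a key has a non-prime attribute in its closure, so there is no partial dependency; 2NF holds.

2NF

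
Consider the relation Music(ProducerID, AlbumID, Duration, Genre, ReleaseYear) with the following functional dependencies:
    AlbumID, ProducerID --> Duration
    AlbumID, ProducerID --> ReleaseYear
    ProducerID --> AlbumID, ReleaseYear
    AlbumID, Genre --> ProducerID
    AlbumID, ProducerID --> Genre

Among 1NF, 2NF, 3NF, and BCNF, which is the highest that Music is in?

BCNF

Candidate keys: {AlbumID, Genre}, {ProducerID}. Prime attributes: {AlbumID, Genre, ProducerID}.
Each dependency's left side is a superkey — BCNF holds.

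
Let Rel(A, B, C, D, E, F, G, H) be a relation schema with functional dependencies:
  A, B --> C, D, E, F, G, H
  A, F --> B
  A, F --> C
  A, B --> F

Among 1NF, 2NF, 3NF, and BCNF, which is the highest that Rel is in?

BCNF

Candidate keys: {A, B}, {A, F}. Prime attributes: {A, B, F}.
Every FD has a superkey on the left, so the relation is in BCNF.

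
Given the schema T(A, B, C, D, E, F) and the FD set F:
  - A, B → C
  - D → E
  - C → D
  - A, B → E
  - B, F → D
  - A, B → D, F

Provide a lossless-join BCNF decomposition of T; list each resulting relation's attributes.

Candidate key of the original relation: {A, B}.
{A, B, C, D, E, F}: {D} determines {D, E} here but is not a superkey — split on D → E, giving {D, E} and {A, B, C, D, F}.
{D, E}: every determinant is a superkey — BCNF.
{A, B, C, D, F}: {C} determines {C, D} here but is not a superkey — split on C → D, giving {C, D} and {A, B, C, F}.
{C, D}: every determinant is a superkey — BCNF.
{A, B, C, F}: every determinant is a superkey — BCNF.

{A, B, C, F}; {C, D}; {D, E}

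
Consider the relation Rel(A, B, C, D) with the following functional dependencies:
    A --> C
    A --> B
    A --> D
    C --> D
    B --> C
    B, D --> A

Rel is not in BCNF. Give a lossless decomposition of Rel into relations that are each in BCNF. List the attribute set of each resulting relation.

{A, B, C}; {C, D}

Candidate keys of the original relation: {A}, {B}.
Within {A, B, C, D}: {C}⁺ ∩ {A, B, C, D} = {C, D}, not the whole set, so C --> D violates BCNF; decompose into {C, D} and {A, B, C}.
{C, D}: every determinant is a superkey — BCNF.
{A, B, C}: every determinant is a superkey — BCNF.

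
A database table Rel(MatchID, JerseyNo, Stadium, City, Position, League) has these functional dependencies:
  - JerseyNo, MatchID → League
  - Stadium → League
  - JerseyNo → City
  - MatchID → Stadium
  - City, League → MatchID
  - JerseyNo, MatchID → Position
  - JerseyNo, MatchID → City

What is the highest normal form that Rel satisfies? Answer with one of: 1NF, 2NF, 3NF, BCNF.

1NF

Candidate keys: {JerseyNo, League}, {JerseyNo, MatchID}, {JerseyNo, Stadium}. Prime attributes: {JerseyNo, League, MatchID, Stadium}.
For Stadium → League we have {Stadium}⁺ = {League, Stadium}; {Stadium} is not a superkey, so BCNF fails.
JerseyNo → City determines the non-prime attribute {City} from a non-superkey — 3NF is violated.
{JerseyNo} is a proper subset of the key {JerseyNo, League}, and {JerseyNo}⁺ contains the non-prime attribute {City} — a partial dependency, so 2NF is violated.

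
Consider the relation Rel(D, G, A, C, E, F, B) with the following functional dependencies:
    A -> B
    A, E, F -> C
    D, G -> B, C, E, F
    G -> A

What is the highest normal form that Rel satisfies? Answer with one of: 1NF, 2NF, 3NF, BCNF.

Candidate key: {D, G}. Prime attributes: {D, G}.
For A -> B we have {A}⁺ = {A, B}; {A} is not a superkey, so BCNF fails.
A -> B determines the non-prime attribute {B} from a non-superkey — 3NF is violated.
Since {G} ⊂ {D, G} and {G}⁺ ⊇ {A, B} with {A, B} non-prime, there is a partial dependency; 2NF fails.

1NF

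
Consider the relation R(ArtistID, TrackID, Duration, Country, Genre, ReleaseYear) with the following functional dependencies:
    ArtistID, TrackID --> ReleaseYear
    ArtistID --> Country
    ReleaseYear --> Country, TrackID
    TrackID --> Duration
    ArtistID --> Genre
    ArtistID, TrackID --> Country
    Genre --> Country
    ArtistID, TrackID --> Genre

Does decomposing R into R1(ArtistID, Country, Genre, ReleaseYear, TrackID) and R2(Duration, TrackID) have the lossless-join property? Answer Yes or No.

Yes

The shared attributes are {TrackID} and {TrackID}⁺ = {Duration, TrackID}.
This includes all of R2, so the common attributes are a superkey of R2 — the join is lossless.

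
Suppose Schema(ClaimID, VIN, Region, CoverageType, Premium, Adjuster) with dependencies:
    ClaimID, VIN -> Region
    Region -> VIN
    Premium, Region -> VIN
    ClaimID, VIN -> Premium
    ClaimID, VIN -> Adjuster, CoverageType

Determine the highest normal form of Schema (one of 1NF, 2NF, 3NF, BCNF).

Candidate keys: {ClaimID, Region}, {ClaimID, VIN}. Prime attributes: {ClaimID, Region, VIN}.
Region -> VIN: {Region}⁺ = {Region, VIN}, which is not all of the attributes, so the left side is not a superkey — BCNF is violated.
Since {VIN} ⊆ prime attributes and every other non-superkey FD also has a prime right side, the schema is in 3NF.

3NF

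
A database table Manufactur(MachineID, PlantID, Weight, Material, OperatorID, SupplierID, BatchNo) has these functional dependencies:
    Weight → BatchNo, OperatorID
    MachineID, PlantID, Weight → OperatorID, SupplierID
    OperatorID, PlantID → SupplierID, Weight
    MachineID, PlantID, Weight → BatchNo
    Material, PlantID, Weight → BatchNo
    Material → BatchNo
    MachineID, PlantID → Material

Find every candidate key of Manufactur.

{MachineID, OperatorID, PlantID}, {MachineID, PlantID, Weight}

Attributes never on any right-hand side: {MachineID, PlantID} — every candidate key must contain all of them.
{MachineID, OperatorID, PlantID}⁺ = {BatchNo, MachineID, Material, OperatorID, PlantID, SupplierID, Weight}, which is every attribute, so {MachineID, OperatorID, PlantID} is a candidate key.
{MachineID, PlantID, Weight}⁺ = {BatchNo, MachineID, Material, OperatorID, PlantID, SupplierID, Weight}, which is every attribute, so {MachineID, PlantID, Weight} is a candidate key.
No proper subset of any of these is a key, and no other minimal superkey exists.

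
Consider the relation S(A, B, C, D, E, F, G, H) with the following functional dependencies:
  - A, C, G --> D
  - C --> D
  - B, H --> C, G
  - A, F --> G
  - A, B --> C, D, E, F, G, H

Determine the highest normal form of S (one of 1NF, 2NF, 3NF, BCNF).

2NF

Candidate key: {A, B}. Prime attributes: {A, B}.
A, C, G --> D breaks BCNF: {A, C, G}⁺ = {A, C, D, G}, so {A, C, G} is not a superkey.
A, C, G --> D determines the non-prime attribute {D} from a non-superkey — 3NF is violated.
No non-prime attribute depends on a proper subset of any candidate key, so 2NF holds.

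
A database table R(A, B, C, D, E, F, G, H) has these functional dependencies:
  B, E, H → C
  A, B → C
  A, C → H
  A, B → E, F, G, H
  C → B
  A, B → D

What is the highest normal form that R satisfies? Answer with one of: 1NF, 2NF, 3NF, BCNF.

Candidate keys: {A, B}, {A, C}. Prime attributes: {A, B, C}.
B, E, H → C: {B, E, H}⁺ = {B, C, E, H}, which is not all of the attributes, so the left side is not a superkey — BCNF is violated.
Since {C} ⊆ prime attributes and every other non-superkey FD also has a prime right side, the schema is in 3NF.

3NF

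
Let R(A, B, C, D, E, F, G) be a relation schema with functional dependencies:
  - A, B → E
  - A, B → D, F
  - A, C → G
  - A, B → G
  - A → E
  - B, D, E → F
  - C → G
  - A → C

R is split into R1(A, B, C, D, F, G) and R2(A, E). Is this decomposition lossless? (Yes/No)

Yes

The shared attributes are {A} and {A}⁺ = {A, C, E, G}.
This includes all of R2, so the common attributes are a superkey of R2 — the join is lossless.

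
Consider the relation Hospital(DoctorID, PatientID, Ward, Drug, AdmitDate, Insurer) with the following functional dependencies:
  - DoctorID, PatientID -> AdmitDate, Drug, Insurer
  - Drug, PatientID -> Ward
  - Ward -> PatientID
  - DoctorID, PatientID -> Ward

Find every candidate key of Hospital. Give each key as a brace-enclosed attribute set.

{DoctorID} never appears on the right of any FD, so every key must include it.
Closure of {DoctorID, PatientID} is {AdmitDate, DoctorID, Drug, Insurer, PatientID, Ward}, the whole schema; {DoctorID, PatientID} is a candidate key.
Closure of {DoctorID, Ward} is {AdmitDate, DoctorID, Drug, Insurer, PatientID, Ward}, the whole schema; {DoctorID, Ward} is a candidate key.
Any other superkey properly contains one of these, so there are no further candidate keys.

{DoctorID, PatientID}, {DoctorID, Ward}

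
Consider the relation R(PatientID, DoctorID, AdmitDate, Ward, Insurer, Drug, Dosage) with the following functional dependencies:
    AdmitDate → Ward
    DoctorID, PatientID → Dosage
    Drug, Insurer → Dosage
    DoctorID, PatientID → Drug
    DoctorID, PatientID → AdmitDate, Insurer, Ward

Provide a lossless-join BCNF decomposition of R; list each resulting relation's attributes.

{AdmitDate, DoctorID, Drug, Insurer, PatientID}; {AdmitDate, Ward}; {Dosage, Drug, Insurer}

Candidate key of the original relation: {DoctorID, PatientID}.
Within {AdmitDate, DoctorID, Dosage, Drug, Insurer, PatientID, Ward}: {AdmitDate}⁺ ∩ {AdmitDate, DoctorID, Dosage, Drug, Insurer, PatientID, Ward} = {AdmitDate, Ward}, not the whole set, so AdmitDate → Ward violates BCNF; decompose into {AdmitDate, Ward} and {AdmitDate, DoctorID, Dosage, Drug, Insurer, PatientID}.
{AdmitDate, Ward}: every determinant is a superkey — BCNF.
Within {AdmitDate, DoctorID, Dosage, Drug, Insurer, PatientID}: {Drug, Insurer}⁺ ∩ {AdmitDate, DoctorID, Dosage, Drug, Insurer, PatientID} = {Dosage, Drug, Insurer}, not the whole set, so Drug, Insurer → Dosage violates BCNF; decompose into {Dosage, Drug, Insurer} and {AdmitDate, DoctorID, Drug, Insurer, PatientID}.
{Dosage, Drug, Insurer}: every determinant is a superkey — BCNF.
{AdmitDate, DoctorID, Drug, Insurer, PatientID}: every determinant is a superkey — BCNF.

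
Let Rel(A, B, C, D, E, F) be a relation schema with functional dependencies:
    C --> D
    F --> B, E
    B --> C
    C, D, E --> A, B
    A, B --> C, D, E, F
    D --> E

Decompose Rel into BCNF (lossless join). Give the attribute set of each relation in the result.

Candidate keys of the original relation: {B}, {C}, {F}.
{A, B, C, D, E, F}: {D} determines {D, E} here but is not a superkey — split on D --> E, giving {D, E} and {A, B, C, D, F}.
{D, E} is in BCNF.
{A, B, C, D, F} is in BCNF.

{A, B, C, D, F}; {D, E}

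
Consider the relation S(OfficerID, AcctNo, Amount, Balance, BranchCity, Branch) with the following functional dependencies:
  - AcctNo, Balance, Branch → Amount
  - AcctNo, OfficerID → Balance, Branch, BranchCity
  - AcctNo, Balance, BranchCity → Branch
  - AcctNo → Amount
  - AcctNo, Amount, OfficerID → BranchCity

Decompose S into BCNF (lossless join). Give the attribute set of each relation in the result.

{AcctNo, Amount}; {AcctNo, Balance, Branch, BranchCity}; {AcctNo, Balance, BranchCity, OfficerID}

Candidate key of the original relation: {AcctNo, OfficerID}.
Within {AcctNo, Amount, Balance, Branch, BranchCity, OfficerID}: {AcctNo, Balance, Branch}⁺ ∩ {AcctNo, Amount, Balance, Branch, BranchCity, OfficerID} = {AcctNo, Amount, Balance, Branch}, not the whole set, so AcctNo, Balance, Branch → Amount violates BCNF; decompose into {AcctNo, Amount, Balance, Branch} and {AcctNo, Balance, Branch, BranchCity, OfficerID}.
Within {AcctNo, Amount, Balance, Branch}: {AcctNo}⁺ ∩ {AcctNo, Amount, Balance, Branch} = {AcctNo, Amount}, not the whole set, so AcctNo → Amount violates BCNF; decompose into {AcctNo, Amount} and {AcctNo, Balance, Branch}.
{AcctNo, Amount} has no BCNF violation.
{AcctNo, Balance, Branch} has no BCNF violation.
Within {AcctNo, Balance, Branch, BranchCity, OfficerID}: {AcctNo, Balance, BranchCity}⁺ ∩ {AcctNo, Balance, Branch, BranchCity, OfficerID} = {AcctNo, Balance, Branch, BranchCity}, not the whole set, so AcctNo, Balance, BranchCity → Branch violates BCNF; decompose into {AcctNo, Balance, Branch, BranchCity} and {AcctNo, Balance, BranchCity, OfficerID}.
{AcctNo, Balance, Branch, BranchCity} has no BCNF violation.
{AcctNo, Balance, BranchCity, OfficerID} has no BCNF violation.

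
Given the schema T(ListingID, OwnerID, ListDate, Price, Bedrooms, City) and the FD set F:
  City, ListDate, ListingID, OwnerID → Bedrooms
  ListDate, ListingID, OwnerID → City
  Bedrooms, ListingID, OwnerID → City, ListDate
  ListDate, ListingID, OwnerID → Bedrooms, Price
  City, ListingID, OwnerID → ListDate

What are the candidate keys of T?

{Bedrooms, ListingID, OwnerID}, {City, ListingID, OwnerID}, {ListDate, ListingID, OwnerID}

{ListingID, OwnerID} never appear on the right of any FD, so every key must include all of them.
{Bedrooms, ListingID, OwnerID}⁺ = {Bedrooms, City, ListDate, ListingID, OwnerID, Price} — all of the relation — so {Bedrooms, ListingID, OwnerID} is a candidate key.
{City, ListingID, OwnerID}⁺ = {Bedrooms, City, ListDate, ListingID, OwnerID, Price} — all of the relation — so {City, ListingID, OwnerID} is a candidate key.
{ListDate, ListingID, OwnerID}⁺ = {Bedrooms, City, ListDate, ListingID, OwnerID, Price} — all of the relation — so {ListDate, ListingID, OwnerID} is a candidate key.
These are minimal and exhaustive — every other superkey contains one of them.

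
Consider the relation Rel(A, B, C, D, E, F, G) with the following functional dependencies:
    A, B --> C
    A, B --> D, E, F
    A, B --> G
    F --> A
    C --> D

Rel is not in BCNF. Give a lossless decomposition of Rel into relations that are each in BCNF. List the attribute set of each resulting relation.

{A, F}; {B, C, E, F, G}; {C, D}

Candidate keys of the original relation: {A, B}, {B, F}.
Within {A, B, C, D, E, F, G}: {F}⁺ ∩ {A, B, C, D, E, F, G} = {A, F}, not the whole set, so F --> A violates BCNF; decompose into {A, F} and {B, C, D, E, F, G}.
{A, F} is in BCNF.
Within {B, C, D, E, F, G}: {C}⁺ ∩ {B, C, D, E, F, G} = {C, D}, not the whole set, so C --> D violates BCNF; decompose into {C, D} and {B, C, E, F, G}.
{C, D} is in BCNF.
{B, C, E, F, G} is in BCNF.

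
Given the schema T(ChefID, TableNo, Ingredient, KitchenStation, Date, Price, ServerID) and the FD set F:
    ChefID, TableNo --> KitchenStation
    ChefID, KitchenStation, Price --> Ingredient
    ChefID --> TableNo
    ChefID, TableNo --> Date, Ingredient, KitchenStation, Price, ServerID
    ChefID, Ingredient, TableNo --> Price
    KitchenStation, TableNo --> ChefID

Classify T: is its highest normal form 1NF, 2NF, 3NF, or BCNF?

Candidate keys: {ChefID}, {KitchenStation, TableNo}. Prime attributes: {ChefID, KitchenStation, TableNo}.
Each dependency's left side is a superkey — BCNF holds.

BCNF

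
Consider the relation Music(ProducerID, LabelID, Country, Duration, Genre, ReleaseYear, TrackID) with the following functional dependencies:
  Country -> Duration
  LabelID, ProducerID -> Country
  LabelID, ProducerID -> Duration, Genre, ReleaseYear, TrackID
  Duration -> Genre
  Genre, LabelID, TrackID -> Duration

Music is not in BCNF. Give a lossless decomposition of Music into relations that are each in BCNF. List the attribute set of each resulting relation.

{Country, Duration}; {Country, LabelID, ProducerID, ReleaseYear, TrackID}; {Duration, Genre}

Candidate key of the original relation: {LabelID, ProducerID}.
In {Country, Duration, Genre, LabelID, ProducerID, ReleaseYear, TrackID}, {Country} is not a superkey ({Country}⁺ restricted to this set is {Country, Duration, Genre}), so split on Country -> Duration, Genre into {Country, Duration, Genre} and {Country, LabelID, ProducerID, ReleaseYear, TrackID}.
In {Country, Duration, Genre}, {Duration} is not a superkey ({Duration}⁺ restricted to this set is {Duration, Genre}), so split on Duration -> Genre into {Duration, Genre} and {Country, Duration}.
{Duration, Genre}: every determinant is a superkey — BCNF.
{Country, Duration}: every determinant is a superkey — BCNF.
{Country, LabelID, ProducerID, ReleaseYear, TrackID}: every determinant is a superkey — BCNF.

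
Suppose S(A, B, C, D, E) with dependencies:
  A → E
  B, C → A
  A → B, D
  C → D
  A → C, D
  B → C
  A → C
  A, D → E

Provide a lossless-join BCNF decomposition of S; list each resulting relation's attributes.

{A, B, C, E}; {C, D}

Candidate keys of the original relation: {A}, {B}.
{A, B, C, D, E}: {C} determines {C, D} here but is not a superkey — split on C → D, giving {C, D} and {A, B, C, E}.
{C, D} has no BCNF violation.
{A, B, C, E} has no BCNF violation.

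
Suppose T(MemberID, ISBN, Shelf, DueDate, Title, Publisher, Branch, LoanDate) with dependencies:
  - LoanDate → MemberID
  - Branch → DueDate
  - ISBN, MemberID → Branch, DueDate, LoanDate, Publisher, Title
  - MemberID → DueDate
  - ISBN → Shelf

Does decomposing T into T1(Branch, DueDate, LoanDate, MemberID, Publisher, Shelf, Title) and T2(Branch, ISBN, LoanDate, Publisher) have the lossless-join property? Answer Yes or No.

No

Common attributes: {Branch, LoanDate, Publisher}; their closure is {Branch, DueDate, LoanDate, MemberID, Publisher}.
Neither T1 nor T2 is contained in that closure, so the decomposition is lossy.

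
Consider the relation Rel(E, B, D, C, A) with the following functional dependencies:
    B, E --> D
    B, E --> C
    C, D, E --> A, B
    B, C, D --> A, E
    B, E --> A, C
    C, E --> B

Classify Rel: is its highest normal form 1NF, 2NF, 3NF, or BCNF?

BCNF

Candidate keys: {B, C, D}, {B, E}, {C, E}. Prime attributes: {B, C, D, E}.
Each dependency's left side is a superkey — BCNF holds.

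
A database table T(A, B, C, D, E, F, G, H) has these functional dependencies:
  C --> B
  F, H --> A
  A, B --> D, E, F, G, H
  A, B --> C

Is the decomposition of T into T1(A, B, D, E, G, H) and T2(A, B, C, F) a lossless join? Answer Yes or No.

Yes

Common attributes: {A, B}; their closure is {A, B, C, D, E, F, G, H}.
T1 is contained in that closure, so T1 ∩ T2 --> T1 holds and the join is lossless.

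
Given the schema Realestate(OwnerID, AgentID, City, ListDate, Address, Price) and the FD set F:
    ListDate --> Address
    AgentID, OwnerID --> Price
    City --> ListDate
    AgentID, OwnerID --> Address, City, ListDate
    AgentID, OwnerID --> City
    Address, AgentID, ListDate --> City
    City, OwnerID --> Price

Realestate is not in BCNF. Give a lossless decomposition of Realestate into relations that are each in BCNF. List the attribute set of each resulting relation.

Candidate key of the original relation: {AgentID, OwnerID}.
{Address, AgentID, City, ListDate, OwnerID, Price}: {ListDate} determines {Address, ListDate} here but is not a superkey — split on ListDate --> Address, giving {Address, ListDate} and {AgentID, City, ListDate, OwnerID, Price}.
{Address, ListDate} is in BCNF.
{AgentID, City, ListDate, OwnerID, Price}: {City} determines {City, ListDate} here but is not a superkey — split on City --> ListDate, giving {City, ListDate} and {AgentID, City, OwnerID, Price}.
{City, ListDate} is in BCNF.
{AgentID, City, OwnerID, Price}: {City, OwnerID} determines {City, OwnerID, Price} here but is not a superkey — split on City, OwnerID --> Price, giving {City, OwnerID, Price} and {AgentID, City, OwnerID}.
{City, OwnerID, Price} is in BCNF.
{AgentID, City, OwnerID} is in BCNF.

{Address, ListDate}; {AgentID, City, OwnerID}; {City, ListDate}; {City, OwnerID, Price}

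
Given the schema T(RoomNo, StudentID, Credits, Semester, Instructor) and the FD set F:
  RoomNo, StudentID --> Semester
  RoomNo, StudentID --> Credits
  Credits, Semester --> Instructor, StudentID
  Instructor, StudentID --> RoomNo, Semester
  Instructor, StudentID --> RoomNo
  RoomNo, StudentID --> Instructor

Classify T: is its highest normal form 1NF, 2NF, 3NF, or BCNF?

BCNF

Candidate keys: {Credits, Semester}, {Instructor, StudentID}, {RoomNo, StudentID}. Prime attributes: {Credits, Instructor, RoomNo, Semester, StudentID}.
Each dependency's left side is a superkey — BCNF holds.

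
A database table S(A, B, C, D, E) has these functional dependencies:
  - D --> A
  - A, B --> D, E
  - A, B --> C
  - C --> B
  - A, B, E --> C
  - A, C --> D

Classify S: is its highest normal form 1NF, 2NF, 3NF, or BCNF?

3NF

Candidate keys: {A, B}, {A, C}, {B, D}, {C, D}. Prime attributes: {A, B, C, D}.
D --> A breaks BCNF: {D}⁺ = {A, D}, so {D} is not a superkey.
Since {A} ⊆ prime attributes and every other non-superkey FD also has a prime right side, the schema is in 3NF.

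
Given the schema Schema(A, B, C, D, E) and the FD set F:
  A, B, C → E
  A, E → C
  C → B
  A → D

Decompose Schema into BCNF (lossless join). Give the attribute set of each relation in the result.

Candidate keys of the original relation: {A, C}, {A, E}.
Within {A, B, C, D, E}: {C}⁺ ∩ {A, B, C, D, E} = {B, C}, not the whole set, so C → B violates BCNF; decompose into {B, C} and {A, C, D, E}.
{B, C} is in BCNF.
Within {A, C, D, E}: {A}⁺ ∩ {A, C, D, E} = {A, D}, not the whole set, so A → D violates BCNF; decompose into {A, D} and {A, C, E}.
{A, D} is in BCNF.
{A, C, E} is in BCNF.

{A, C, E}; {A, D}; {B, C}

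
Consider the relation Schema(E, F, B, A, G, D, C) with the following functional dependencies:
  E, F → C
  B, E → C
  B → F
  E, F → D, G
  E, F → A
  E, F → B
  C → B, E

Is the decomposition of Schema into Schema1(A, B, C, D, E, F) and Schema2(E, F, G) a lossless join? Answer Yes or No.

The shared attributes are {E, F} and {E, F}⁺ = {A, B, C, D, E, F, G}.
This includes all of Schema1, so the common attributes are a superkey of Schema1 — the join is lossless.

Yes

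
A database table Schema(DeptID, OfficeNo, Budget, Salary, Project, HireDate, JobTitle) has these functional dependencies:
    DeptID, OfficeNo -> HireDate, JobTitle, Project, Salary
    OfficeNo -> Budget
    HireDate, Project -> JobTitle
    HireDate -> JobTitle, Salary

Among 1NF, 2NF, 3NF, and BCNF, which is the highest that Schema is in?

1NF

Candidate key: {DeptID, OfficeNo}. Prime attributes: {DeptID, OfficeNo}.
OfficeNo -> Budget: {OfficeNo}⁺ = {Budget, OfficeNo}, which is not all of the attributes, so the left side is not a superkey — BCNF is violated.
OfficeNo -> Budget determines the non-prime attribute {Budget} from a non-superkey — 3NF is violated.
Since {OfficeNo} ⊂ {DeptID, OfficeNo} and {OfficeNo}⁺ ⊇ {Budget} with {Budget} non-prime, there is a partial dependency; 2NF fails.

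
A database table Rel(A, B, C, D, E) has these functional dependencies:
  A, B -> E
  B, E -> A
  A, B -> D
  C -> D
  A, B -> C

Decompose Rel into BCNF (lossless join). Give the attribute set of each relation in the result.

Candidate keys of the original relation: {A, B}, {B, E}.
In {A, B, C, D, E}, {C} is not a superkey ({C}⁺ restricted to this set is {C, D}), so split on C -> D into {C, D} and {A, B, C, E}.
{C, D} is in BCNF.
{A, B, C, E} is in BCNF.

{A, B, C, E}; {C, D}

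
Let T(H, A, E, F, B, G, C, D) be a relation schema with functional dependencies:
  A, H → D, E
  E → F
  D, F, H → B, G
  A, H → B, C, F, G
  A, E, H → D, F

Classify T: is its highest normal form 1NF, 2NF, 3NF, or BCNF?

Candidate key: {A, H}. Prime attributes: {A, H}.
E → F: {E}⁺ = {E, F}, which is not all of the attributes, so the left side is not a superkey — BCNF is violated.
E → F has non-prime {F} on the right and a non-superkey on the left, so 3NF fails.
Checking every proper subset of each key, none determines a non-prime attribute — 2NF is satisfied.

2NF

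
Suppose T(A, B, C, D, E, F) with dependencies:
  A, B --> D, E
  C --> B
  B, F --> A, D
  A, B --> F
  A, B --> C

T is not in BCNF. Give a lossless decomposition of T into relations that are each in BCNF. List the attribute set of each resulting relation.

{A, C, D, E, F}; {B, C}

Candidate keys of the original relation: {A, B}, {A, C}, {B, F}, {C, F}.
In {A, B, C, D, E, F}, {C} is not a superkey ({C}⁺ restricted to this set is {B, C}), so split on C --> B into {B, C} and {A, C, D, E, F}.
{B, C} has no BCNF violation.
{A, C, D, E, F} has no BCNF violation.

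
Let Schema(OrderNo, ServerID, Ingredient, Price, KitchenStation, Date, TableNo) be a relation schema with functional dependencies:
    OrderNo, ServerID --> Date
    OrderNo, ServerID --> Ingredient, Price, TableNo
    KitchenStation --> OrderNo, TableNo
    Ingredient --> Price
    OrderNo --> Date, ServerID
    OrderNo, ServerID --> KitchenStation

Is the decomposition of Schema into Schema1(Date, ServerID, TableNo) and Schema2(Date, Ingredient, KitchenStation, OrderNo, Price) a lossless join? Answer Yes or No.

Schema1 ∩ Schema2 = {Date}; its closure under F is {Date}.
The closure covers neither Schema1 nor Schema2 entirely; the join is not lossless.

No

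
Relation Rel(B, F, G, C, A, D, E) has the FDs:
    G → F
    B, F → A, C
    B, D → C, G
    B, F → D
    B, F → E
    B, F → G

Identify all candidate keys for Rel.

{B} never appears on the right of any FD, so every key must include it.
{B, D} is a candidate key since {B, D}⁺ = {A, B, C, D, E, F, G} covers every attribute.
{B, F} is a candidate key since {B, F}⁺ = {A, B, C, D, E, F, G} covers every attribute.
{B, G} is a candidate key since {B, G}⁺ = {A, B, C, D, E, F, G} covers every attribute.
Any other superkey properly contains one of these, so there are no further candidate keys.

{B, D}, {B, F}, {B, G}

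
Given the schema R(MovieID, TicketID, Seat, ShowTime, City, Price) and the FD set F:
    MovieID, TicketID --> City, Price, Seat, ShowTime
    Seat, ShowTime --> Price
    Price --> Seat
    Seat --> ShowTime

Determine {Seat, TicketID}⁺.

Start with {Seat, TicketID}.
Seat --> ShowTime applies; add {ShowTime} → now {Seat, ShowTime, TicketID}.
Seat, ShowTime --> Price applies; add {Price} → now {Price, Seat, ShowTime, TicketID}.
No further FD applies.

{Price, Seat, ShowTime, TicketID}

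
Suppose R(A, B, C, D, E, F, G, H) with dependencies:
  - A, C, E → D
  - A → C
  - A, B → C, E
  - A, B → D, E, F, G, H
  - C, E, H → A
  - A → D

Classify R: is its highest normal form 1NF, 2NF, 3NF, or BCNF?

1NF

Candidate keys: {A, B}, {B, C, E, H}. Prime attributes: {A, B, C, E, H}.
A, C, E → D breaks BCNF: {A, C, E}⁺ = {A, C, D, E}, so {A, C, E} is not a superkey.
A, C, E → D determines the non-prime attribute {D} from a non-superkey — 3NF is violated.
{A} is a proper subset of the key {A, B}, and {A}⁺ contains the non-prime attribute {D} — a partial dependency, so 2NF is violated.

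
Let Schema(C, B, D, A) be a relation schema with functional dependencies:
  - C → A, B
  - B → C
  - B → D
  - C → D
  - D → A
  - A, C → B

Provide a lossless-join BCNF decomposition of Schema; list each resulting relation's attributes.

Candidate keys of the original relation: {B}, {C}.
{A, B, C, D}: {D} determines {A, D} here but is not a superkey — split on D → A, giving {A, D} and {B, C, D}.
{A, D} is in BCNF.
{B, C, D} is in BCNF.

{A, D}; {B, C, D}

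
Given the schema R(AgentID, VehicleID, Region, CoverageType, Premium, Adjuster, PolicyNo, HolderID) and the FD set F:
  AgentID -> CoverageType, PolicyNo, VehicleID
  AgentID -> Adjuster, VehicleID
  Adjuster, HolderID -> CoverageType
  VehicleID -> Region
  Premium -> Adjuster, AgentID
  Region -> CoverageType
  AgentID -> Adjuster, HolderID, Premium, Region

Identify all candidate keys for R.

{AgentID}, {Premium}

{AgentID}⁺ = {Adjuster, AgentID, CoverageType, HolderID, PolicyNo, Premium, Region, VehicleID} — all of the relation — so {AgentID} is a candidate key.
{Premium}⁺ = {Adjuster, AgentID, CoverageType, HolderID, PolicyNo, Premium, Region, VehicleID} — all of the relation — so {Premium} is a candidate key.
These are minimal and exhaustive — every other superkey contains one of them.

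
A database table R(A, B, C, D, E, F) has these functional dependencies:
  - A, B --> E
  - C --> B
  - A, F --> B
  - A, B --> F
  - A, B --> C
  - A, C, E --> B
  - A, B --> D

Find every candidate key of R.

No FD produces {A}, so it must be in every candidate key.
{A, B}⁺ = {A, B, C, D, E, F} — all of the relation — so {A, B} is a candidate key.
{A, C}⁺ = {A, B, C, D, E, F} — all of the relation — so {A, C} is a candidate key.
{A, F}⁺ = {A, B, C, D, E, F} — all of the relation — so {A, F} is a candidate key.
Any other superkey properly contains one of these, so there are no further candidate keys.

{A, B}, {A, C}, {A, F}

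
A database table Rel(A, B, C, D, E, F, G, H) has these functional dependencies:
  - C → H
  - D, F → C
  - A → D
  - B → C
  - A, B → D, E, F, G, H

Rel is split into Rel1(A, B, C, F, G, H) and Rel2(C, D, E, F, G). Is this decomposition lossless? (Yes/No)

The shared attributes are {C, F, G} and {C, F, G}⁺ = {C, F, G, H}.
The closure covers neither Rel1 nor Rel2 entirely; the join is not lossless.

No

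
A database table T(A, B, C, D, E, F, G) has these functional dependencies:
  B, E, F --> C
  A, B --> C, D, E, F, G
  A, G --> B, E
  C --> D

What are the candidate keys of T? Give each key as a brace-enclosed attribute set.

No FD produces {A}, so it must be in every candidate key.
Closure of {A, B} is {A, B, C, D, E, F, G}, the whole schema; {A, B} is a candidate key.
Closure of {A, G} is {A, B, C, D, E, F, G}, the whole schema; {A, G} is a candidate key.
Any other superkey properly contains one of these, so there are no further candidate keys.

{A, B}, {A, G}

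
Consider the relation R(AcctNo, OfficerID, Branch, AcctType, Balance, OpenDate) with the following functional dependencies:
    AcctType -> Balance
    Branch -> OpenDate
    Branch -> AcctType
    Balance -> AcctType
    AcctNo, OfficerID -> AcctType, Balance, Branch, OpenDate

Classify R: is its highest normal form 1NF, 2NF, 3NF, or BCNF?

2NF

Candidate key: {AcctNo, OfficerID}. Prime attributes: {AcctNo, OfficerID}.
AcctType -> Balance breaks BCNF: {AcctType}⁺ = {AcctType, Balance}, so {AcctType} is not a superkey.
AcctType -> Balance has non-prime {Balance} on the right and a non-superkey on the left, so 3NF fails.
Checking every proper subset of each key, none determines a non-prime attribute — 2NF is satisfied.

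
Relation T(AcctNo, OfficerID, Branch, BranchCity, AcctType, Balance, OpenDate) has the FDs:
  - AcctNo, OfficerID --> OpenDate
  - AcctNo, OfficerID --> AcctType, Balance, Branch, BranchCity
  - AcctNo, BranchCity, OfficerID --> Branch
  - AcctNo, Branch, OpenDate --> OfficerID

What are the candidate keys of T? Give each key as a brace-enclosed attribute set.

{AcctNo, Branch, OpenDate}, {AcctNo, OfficerID}

Attributes never on any right-hand side: {AcctNo} — every candidate key must contain it.
{AcctNo, OfficerID} is a candidate key since {AcctNo, OfficerID}⁺ = {AcctNo, AcctType, Balance, Branch, BranchCity, OfficerID, OpenDate} covers every attribute.
{AcctNo, Branch, OpenDate} is a candidate key since {AcctNo, Branch, OpenDate}⁺ = {AcctNo, AcctType, Balance, Branch, BranchCity, OfficerID, OpenDate} covers every attribute.
No proper subset of any of these is a key, and no other minimal superkey exists.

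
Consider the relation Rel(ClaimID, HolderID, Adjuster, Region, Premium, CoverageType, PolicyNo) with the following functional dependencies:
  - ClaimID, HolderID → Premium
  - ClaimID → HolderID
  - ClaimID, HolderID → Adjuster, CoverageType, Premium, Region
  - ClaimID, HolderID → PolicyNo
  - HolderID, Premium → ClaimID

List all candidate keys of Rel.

{ClaimID} is a candidate key since {ClaimID}⁺ = {Adjuster, ClaimID, CoverageType, HolderID, PolicyNo, Premium, Region} covers every attribute.
{HolderID, Premium} is a candidate key since {HolderID, Premium}⁺ = {Adjuster, ClaimID, CoverageType, HolderID, PolicyNo, Premium, Region} covers every attribute.
No proper subset of any of these is a key, and no other minimal superkey exists.

{ClaimID}, {HolderID, Premium}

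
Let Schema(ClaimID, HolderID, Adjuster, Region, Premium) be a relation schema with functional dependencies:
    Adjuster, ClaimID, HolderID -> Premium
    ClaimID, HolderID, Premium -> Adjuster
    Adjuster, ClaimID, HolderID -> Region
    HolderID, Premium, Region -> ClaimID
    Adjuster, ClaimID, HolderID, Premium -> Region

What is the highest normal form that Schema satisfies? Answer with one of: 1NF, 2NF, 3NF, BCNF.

Candidate keys: {Adjuster, ClaimID, HolderID}, {ClaimID, HolderID, Premium}, {HolderID, Premium, Region}. Prime attributes: {Adjuster, ClaimID, HolderID, Premium, Region}.
The left-hand side of every FD is a superkey, so BCNF is satisfied.

BCNF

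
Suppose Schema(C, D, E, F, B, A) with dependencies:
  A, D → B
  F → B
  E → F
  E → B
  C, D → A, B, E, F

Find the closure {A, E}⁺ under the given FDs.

Start with {A, E}.
E → F applies; add {F} → now {A, E, F}.
E → B applies; add {B} → now {A, B, E, F}.
No further FD applies.

{A, B, E, F}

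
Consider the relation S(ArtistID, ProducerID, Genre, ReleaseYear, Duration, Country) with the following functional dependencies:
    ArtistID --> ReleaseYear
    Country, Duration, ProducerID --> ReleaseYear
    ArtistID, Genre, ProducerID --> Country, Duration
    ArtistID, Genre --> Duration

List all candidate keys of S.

{ArtistID, Genre, ProducerID}

Attributes never on any right-hand side: {ArtistID, Genre, ProducerID} — every candidate key must contain all of them.
{ArtistID, Genre, ProducerID}⁺ = {ArtistID, Country, Duration, Genre, ProducerID, ReleaseYear} — all of the relation — so {ArtistID, Genre, ProducerID} is a candidate key.
No other minimal set has full closure, so this is the only candidate key.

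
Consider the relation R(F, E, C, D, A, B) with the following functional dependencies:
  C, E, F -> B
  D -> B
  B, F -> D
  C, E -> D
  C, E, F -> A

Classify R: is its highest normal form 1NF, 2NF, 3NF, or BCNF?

Candidate key: {C, E, F}. Prime attributes: {C, E, F}.
For D -> B we have {D}⁺ = {B, D}; {D} is not a superkey, so BCNF fails.
D -> B has non-prime {B} on the right and a non-superkey on the left, so 3NF fails.
Since {C, E} ⊂ {C, E, F} and {C, E}⁺ ⊇ {B, D} with {B, D} non-prime, there is a partial dependency; 2NF fails.

1NF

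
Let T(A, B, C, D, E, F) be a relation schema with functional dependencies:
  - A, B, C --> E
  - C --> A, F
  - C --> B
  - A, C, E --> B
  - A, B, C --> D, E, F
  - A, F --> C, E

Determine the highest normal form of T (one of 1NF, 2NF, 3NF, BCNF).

BCNF

Candidate keys: {A, F}, {C}. Prime attributes: {A, C, F}.
The left-hand side of every FD is a superkey, so BCNF is satisfied.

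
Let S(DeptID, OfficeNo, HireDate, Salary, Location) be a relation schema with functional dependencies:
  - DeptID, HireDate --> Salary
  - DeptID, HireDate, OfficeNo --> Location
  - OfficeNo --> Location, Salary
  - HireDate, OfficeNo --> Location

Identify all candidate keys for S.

{DeptID, HireDate, OfficeNo}

{DeptID, HireDate, OfficeNo} never appear on the right of any FD, so every key must include all of them.
{DeptID, HireDate, OfficeNo} is a candidate key since {DeptID, HireDate, OfficeNo}⁺ = {DeptID, HireDate, Location, OfficeNo, Salary} covers every attribute.
Every other attribute set either contains this one or has a smaller closure.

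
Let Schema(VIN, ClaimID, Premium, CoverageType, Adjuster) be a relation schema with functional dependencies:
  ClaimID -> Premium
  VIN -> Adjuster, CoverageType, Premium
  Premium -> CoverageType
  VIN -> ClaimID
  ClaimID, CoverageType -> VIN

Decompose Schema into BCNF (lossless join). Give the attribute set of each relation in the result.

Candidate keys of the original relation: {ClaimID}, {VIN}.
{Adjuster, ClaimID, CoverageType, Premium, VIN}: {Premium} determines {CoverageType, Premium} here but is not a superkey — split on Premium -> CoverageType, giving {CoverageType, Premium} and {Adjuster, ClaimID, Premium, VIN}.
{CoverageType, Premium} has no BCNF violation.
{Adjuster, ClaimID, Premium, VIN} has no BCNF violation.

{Adjuster, ClaimID, Premium, VIN}; {CoverageType, Premium}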